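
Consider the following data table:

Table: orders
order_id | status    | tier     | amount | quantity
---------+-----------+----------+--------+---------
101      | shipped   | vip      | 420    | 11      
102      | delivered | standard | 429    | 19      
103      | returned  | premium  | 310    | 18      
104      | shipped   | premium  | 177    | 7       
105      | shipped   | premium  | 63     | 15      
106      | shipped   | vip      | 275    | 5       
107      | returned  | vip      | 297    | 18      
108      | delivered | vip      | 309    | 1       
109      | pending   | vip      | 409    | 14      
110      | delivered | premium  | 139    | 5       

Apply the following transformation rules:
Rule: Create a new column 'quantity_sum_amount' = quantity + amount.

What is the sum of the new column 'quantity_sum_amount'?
2941

Step 1: For each record, compute quantity + amount
Example calculations:
  11 + 420 = 431
  19 + 429 = 448
  18 + 310 = 328
  ...
Step 2: Sum all derived values
Step 3: Total = 2941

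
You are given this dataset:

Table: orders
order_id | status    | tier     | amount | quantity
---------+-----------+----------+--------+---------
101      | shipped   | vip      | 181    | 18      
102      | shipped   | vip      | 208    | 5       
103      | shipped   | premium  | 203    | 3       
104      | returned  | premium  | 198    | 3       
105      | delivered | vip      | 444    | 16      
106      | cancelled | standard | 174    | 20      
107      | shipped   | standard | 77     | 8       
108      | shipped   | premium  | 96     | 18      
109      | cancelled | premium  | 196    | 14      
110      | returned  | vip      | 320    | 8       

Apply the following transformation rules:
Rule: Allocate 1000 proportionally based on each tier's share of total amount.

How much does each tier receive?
premium: 330.47, standard: 119.69, vip: 549.83

Step 1: Calculate total amount = 2097
Step 2: Calculate each tier's proportion:
  premium: 693/2097 = 33.05% → 330.47
  standard: 251/2097 = 11.97% → 119.69
  vip: 1153/2097 = 54.98% → 549.83
Step 3: Verify: sum of allocations ≈ 1000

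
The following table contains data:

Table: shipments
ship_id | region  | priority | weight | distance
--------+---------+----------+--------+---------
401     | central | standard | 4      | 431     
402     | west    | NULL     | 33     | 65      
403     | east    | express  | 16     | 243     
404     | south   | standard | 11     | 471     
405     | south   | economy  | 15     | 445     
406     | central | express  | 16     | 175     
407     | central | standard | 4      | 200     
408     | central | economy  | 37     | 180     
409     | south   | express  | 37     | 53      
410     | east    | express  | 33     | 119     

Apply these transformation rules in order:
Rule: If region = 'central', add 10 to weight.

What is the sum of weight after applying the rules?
246

Step 1: Count records where region = 'central': 4
Step 2: Total bonus added: 4 × 10 = 40
Step 3: Original sum of weight: 206
Step 4: Final sum = 206 + 40 = 246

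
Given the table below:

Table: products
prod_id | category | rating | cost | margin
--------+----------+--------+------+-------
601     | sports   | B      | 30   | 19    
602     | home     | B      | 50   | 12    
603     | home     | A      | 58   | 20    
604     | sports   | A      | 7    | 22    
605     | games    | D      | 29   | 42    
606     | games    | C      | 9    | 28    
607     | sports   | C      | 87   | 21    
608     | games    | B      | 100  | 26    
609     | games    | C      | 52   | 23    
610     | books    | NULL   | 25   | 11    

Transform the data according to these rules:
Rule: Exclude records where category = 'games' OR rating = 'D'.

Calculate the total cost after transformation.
257

Step 1: Find records where category = 'games' OR rating = 'D'
Step 2: 4 records match, summing to 190
Step 3: Original sum: 447
Step 4: Remaining sum = 447 - 190 = 257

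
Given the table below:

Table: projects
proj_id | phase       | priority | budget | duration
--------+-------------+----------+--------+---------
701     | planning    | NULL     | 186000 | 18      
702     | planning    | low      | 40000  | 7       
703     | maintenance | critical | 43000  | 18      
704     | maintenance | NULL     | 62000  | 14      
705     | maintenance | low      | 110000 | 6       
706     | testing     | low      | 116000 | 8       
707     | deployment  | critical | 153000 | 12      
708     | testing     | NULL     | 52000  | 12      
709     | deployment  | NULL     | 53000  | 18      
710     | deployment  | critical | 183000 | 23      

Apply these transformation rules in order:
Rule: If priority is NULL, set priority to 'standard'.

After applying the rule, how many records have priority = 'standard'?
4

Step 1: Count records where priority IS NULL
Step 2: Found 4 records with NULL priority
Step 3: These records will have priority set to 'standard'
Step 4: Records already having priority = 'standard': 0
Step 5: Answer: 4 + 0 = 4 records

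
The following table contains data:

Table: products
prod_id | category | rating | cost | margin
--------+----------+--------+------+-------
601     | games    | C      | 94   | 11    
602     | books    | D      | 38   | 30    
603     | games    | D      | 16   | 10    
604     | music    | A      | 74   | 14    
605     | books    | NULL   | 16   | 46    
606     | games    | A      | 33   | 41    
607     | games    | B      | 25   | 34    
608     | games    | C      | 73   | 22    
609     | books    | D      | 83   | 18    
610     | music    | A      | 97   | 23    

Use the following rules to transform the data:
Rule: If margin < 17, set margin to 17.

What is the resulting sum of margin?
265

Step 1: 3 records have margin < 17
Step 2: These records originally summed to 35
Step 3: After setting to minimum: 3 × 17 = 51
Step 4: Unaffected records sum: 214
Step 5: Final sum = 51 + 214 = 265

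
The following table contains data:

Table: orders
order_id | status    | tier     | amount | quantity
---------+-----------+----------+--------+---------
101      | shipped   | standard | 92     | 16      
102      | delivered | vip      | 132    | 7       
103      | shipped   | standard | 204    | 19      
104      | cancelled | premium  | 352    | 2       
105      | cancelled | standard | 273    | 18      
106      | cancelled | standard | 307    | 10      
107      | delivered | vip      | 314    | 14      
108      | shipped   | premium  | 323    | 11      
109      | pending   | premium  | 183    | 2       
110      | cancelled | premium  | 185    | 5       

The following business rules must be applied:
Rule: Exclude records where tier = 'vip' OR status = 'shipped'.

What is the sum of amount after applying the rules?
1300

Step 1: Find records where tier = 'vip' OR status = 'shipped'
Step 2: 5 records match, summing to 1065
Step 3: Original sum: 2365
Step 4: Remaining sum = 2365 - 1065 = 1300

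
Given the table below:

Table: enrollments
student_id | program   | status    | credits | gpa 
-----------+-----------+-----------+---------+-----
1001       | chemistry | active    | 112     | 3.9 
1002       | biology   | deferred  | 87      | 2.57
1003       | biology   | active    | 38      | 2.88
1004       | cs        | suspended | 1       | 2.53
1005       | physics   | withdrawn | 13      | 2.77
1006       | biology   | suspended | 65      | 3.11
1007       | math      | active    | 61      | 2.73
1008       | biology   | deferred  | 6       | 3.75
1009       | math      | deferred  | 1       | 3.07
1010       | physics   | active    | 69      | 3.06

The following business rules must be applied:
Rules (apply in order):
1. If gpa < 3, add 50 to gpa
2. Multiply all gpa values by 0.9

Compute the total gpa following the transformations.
252.33

Step 1: Apply Rule 1 - Add 50 to records with gpa < 3
  - 5 records affected: 13.48 + (5 × 50) = 263.48
  - Unaffected records: 16.89
  - Sum after Rule 1: 280.37
Step 2: Apply Rule 2 - Multiply all by 0.9
  - 280.37 × 0.9 = 252.33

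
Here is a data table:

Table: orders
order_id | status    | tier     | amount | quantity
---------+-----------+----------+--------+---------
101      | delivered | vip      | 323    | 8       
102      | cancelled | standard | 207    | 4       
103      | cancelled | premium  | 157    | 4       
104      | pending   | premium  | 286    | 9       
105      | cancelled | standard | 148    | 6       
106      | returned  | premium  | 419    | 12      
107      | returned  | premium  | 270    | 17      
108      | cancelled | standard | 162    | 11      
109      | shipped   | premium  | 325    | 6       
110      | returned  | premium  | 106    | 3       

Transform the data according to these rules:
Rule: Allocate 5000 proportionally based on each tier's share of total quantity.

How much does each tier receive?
premium: 3187.5, standard: 1312.5, vip: 500.0

Step 1: Calculate total quantity = 80
Step 2: Calculate each tier's proportion:
  premium: 51/80 = 63.75% → 3187.5
  standard: 21/80 = 26.25% → 1312.5
  vip: 8/80 = 10.00% → 500.0
Step 3: Verify: sum of allocations ≈ 5000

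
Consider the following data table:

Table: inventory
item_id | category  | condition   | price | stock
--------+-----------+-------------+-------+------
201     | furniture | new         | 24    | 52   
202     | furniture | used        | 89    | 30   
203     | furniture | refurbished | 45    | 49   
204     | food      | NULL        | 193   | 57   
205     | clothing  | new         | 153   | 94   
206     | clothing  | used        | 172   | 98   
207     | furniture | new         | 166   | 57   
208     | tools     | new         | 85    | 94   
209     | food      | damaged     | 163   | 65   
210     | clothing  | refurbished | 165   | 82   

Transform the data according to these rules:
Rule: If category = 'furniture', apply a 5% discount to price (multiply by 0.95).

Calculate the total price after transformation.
1238.8

Step 1: Records with category = 'furniture' have total price = 324
Step 2: Apply multiplier: 324 × 0.95 = 307.8
Step 3: Other records total: 931
Step 4: Final sum = 307.8 + 931 = 1238.8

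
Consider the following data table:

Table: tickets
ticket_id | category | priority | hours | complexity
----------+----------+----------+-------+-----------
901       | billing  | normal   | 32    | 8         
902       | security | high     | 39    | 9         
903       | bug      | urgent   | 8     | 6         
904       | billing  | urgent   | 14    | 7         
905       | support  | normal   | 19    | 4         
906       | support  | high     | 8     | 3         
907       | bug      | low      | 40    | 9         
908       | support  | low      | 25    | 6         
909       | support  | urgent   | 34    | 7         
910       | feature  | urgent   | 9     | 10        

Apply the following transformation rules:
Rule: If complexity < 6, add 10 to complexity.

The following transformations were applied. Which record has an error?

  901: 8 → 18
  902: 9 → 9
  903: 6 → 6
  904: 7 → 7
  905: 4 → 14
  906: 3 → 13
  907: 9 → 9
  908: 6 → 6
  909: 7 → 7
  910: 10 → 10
Record 901 has an error. The correct transformed value should be 8, not 18.

Step 1: Check each record against the rule
Step 2: Record 901 has complexity = 8
Step 3: Since 8 >= 6, the bonus should not have been applied
Step 4: Correct value = 8, but claimed value = 18
Conclusion: Record 901 has the error.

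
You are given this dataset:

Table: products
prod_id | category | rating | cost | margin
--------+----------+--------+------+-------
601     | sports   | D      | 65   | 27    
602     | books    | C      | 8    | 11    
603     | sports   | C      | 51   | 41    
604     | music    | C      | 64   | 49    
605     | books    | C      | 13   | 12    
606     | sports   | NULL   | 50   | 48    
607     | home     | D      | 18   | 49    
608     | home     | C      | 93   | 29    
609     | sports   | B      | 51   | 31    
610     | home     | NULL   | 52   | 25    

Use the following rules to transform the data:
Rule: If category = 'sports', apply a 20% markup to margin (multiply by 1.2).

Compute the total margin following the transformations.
351.4

Step 1: Records with category = 'sports' have total margin = 147
Step 2: Apply multiplier: 147 × 1.2 = 176.4
Step 3: Other records total: 175
Step 4: Final sum = 176.4 + 175 = 351.4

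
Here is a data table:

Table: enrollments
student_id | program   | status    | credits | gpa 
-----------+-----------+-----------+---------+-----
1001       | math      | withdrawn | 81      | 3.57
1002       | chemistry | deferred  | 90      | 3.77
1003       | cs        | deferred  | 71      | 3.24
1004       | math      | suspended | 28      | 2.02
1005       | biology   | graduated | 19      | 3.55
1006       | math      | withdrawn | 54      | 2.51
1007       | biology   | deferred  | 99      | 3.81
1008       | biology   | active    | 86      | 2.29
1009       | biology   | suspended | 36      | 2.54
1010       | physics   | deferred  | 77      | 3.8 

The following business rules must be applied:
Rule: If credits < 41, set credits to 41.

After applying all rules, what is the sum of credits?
681

Step 1: 3 records have credits < 41
Step 2: These records originally summed to 83
Step 3: After setting to minimum: 3 × 41 = 123
Step 4: Unaffected records sum: 558
Step 5: Final sum = 123 + 558 = 681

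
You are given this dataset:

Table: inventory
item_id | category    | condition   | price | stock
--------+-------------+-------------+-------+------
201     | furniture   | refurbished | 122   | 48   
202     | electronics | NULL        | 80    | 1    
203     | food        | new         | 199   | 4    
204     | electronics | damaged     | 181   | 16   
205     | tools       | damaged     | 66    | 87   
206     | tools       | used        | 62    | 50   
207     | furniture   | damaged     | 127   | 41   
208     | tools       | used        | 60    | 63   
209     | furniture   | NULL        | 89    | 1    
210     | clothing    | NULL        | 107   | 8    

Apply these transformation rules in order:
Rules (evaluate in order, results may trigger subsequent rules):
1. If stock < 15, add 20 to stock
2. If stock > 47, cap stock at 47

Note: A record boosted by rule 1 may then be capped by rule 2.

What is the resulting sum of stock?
339

Step 1: Apply rule 1 to records with stock < 15
  - 4 records get bonus of 20
  - Of these, 0 records then exceed 47 and get capped
Step 2: Apply rule 2 to records with stock > 47
  - 4 records (original) are capped
Step 3: Calculate final sum = 339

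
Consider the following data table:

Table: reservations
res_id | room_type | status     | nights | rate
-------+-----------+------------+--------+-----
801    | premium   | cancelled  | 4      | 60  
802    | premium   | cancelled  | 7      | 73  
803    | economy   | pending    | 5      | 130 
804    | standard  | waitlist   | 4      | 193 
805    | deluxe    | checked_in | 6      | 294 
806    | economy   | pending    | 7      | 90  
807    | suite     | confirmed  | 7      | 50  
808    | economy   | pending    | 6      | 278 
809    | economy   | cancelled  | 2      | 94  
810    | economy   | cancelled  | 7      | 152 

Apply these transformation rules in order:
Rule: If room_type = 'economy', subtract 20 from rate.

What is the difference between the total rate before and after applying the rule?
100

Step 1: Original sum of rate = 1414
Step 2: 5 records have room_type = 'economy'
Step 3: Each affected record changes by -20
Step 4: Total change = 5 × -20 = -100
Step 5: New sum = 1414 + -100 = 1314
Step 6: Difference = |1314 - 1414| = 100
        (Sum decreased by 100)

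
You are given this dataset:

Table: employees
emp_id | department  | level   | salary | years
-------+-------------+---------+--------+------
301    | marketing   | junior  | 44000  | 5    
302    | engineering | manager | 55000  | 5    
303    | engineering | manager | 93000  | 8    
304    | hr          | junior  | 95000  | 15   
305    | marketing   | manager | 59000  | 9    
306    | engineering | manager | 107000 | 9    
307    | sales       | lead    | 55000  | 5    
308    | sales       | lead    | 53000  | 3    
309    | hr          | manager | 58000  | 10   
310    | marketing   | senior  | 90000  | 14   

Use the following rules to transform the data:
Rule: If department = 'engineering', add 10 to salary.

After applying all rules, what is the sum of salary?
709030

Step 1: Count records where department = 'engineering': 3
Step 2: Total bonus added: 3 × 10 = 30
Step 3: Original sum of salary: 709000
Step 4: Final sum = 709000 + 30 = 709030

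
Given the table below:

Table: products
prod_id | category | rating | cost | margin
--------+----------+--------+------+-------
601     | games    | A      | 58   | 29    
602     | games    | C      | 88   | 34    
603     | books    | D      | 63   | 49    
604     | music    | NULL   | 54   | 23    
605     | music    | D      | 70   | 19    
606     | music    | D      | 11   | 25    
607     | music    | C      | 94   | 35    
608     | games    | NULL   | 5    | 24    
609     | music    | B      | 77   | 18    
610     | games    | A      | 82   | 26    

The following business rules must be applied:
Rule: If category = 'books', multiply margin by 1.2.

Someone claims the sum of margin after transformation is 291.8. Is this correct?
Yes, the result is correct.

Step 1: Calculate the correct sum after transformation
Step 2: Apply multiplier 1.2 to records where category = 'books'
Step 3: Correct result = 291.8
Step 4: Claimed result = 291.8
Step 5: 291.8 = 291.8 ✓
Conclusion: The claimed result is correct.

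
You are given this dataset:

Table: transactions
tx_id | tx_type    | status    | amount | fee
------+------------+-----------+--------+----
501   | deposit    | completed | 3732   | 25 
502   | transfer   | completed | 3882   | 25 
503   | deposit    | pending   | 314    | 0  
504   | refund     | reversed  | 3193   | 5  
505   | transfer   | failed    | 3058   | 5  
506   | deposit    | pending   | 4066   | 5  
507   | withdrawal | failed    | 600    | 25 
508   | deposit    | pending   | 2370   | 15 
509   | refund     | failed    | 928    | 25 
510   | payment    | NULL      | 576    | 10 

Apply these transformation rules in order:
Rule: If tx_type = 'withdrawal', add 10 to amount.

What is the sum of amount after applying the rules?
22729

Step 1: Count records where tx_type = 'withdrawal': 1
Step 2: Total bonus added: 1 × 10 = 10
Step 3: Original sum of amount: 22719
Step 4: Final sum = 22719 + 10 = 22729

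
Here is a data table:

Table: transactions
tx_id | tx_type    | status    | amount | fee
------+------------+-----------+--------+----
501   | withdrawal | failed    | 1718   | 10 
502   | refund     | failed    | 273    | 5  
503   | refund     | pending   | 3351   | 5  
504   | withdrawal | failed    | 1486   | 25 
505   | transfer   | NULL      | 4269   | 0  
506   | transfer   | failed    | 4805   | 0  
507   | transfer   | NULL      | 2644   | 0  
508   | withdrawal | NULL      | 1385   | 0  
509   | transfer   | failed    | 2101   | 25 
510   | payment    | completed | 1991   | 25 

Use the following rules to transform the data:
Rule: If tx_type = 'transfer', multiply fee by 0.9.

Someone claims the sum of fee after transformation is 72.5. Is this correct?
No, the correct result is 92.5.

Step 1: Calculate the correct sum after transformation
Step 2: Apply multiplier 0.9 to records where tx_type = 'transfer'
Step 3: Correct result = 92.5
Step 4: Claimed result = 72.5
Step 5: 92.5 ≠ 72.5
Conclusion: The claimed result is incorrect. The correct answer is 92.5.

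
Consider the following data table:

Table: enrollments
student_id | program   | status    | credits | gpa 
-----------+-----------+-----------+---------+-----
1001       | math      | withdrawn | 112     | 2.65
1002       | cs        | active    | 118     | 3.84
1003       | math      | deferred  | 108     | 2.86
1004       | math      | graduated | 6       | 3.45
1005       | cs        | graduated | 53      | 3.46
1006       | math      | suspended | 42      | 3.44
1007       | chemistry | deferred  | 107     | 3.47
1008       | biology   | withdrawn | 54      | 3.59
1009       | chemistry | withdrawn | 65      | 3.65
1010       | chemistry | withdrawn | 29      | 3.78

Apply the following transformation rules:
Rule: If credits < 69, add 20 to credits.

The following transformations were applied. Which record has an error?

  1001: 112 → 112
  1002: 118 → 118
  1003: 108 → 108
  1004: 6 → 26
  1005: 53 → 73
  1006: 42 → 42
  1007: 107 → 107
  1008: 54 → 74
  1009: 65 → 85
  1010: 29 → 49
Record 1006 has an error. The correct transformed value should be 62, not 42.

Step 1: Check each record against the rule
Step 2: Record 1006 has credits = 42
Step 3: Since 42 < 69, the bonus should have been applied
Step 4: Correct value = 62, but claimed value = 42
Conclusion: Record 1006 has the error.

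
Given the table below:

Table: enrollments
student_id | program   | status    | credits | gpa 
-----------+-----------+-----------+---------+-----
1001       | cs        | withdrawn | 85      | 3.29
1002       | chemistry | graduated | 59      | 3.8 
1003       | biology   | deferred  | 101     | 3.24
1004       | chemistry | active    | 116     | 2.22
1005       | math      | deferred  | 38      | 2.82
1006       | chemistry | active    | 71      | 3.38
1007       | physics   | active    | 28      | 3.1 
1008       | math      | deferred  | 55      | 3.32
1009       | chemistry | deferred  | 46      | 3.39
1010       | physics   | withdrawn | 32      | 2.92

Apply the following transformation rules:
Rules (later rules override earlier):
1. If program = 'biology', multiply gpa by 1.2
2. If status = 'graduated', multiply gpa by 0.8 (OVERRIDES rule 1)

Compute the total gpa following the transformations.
31.37

Step 1: Rule 2 takes priority for records with status = 'graduated'
  - 1 records: 3.8 × 0.8 = 3.04
Step 2: Rule 1 applies to remaining records with program = 'biology'
  - 1 records: 3.24 × 1.2 = 3.89
Step 3: Other records unchanged: 24.44
Step 4: Final sum = 3.04 + 3.89 + 24.44 = 31.37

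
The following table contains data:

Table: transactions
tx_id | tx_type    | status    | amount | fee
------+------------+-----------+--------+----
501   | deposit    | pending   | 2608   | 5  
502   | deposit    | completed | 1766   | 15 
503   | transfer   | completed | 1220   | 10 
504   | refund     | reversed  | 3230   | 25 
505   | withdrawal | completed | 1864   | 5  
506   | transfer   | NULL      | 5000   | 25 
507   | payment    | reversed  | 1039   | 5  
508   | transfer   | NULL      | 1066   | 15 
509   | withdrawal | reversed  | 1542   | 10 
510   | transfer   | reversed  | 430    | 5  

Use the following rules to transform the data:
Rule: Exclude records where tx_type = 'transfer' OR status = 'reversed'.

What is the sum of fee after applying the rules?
25

Step 1: Find records where tx_type = 'transfer' OR status = 'reversed'
Step 2: 7 records match, summing to 95
Step 3: Original sum: 120
Step 4: Remaining sum = 120 - 95 = 25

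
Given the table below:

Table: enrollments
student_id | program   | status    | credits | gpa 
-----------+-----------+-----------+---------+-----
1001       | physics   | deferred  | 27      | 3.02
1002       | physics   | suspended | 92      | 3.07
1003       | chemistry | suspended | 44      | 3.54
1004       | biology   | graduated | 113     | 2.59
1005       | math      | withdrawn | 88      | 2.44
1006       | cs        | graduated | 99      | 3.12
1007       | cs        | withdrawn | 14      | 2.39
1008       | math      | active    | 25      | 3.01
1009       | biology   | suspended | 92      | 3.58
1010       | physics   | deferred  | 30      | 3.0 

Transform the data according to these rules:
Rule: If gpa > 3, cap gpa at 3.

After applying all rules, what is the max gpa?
3

Step 1: Original maximum gpa = 3.58
Step 2: Apply cap at 3
Step 3: 6 records had gpa > 3 and were capped
Step 4: Maximum after transformation = 3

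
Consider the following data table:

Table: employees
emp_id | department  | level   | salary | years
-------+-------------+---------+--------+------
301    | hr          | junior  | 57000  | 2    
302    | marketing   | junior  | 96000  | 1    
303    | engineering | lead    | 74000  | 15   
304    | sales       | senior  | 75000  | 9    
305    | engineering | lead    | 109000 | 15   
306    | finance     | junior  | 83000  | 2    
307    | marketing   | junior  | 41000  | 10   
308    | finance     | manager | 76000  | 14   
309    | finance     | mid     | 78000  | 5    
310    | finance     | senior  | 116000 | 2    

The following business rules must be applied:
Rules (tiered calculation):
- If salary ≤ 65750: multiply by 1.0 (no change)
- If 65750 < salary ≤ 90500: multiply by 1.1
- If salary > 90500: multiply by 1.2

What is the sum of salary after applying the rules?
907800.0

Step 1: Tier 1 (salary ≤ 65750): 2 records, sum = 98000 × 1.0 = 98000.0
Step 2: Tier 2 (65750 < salary ≤ 90500): 5 records, sum = 386000 × 1.1 = 424600.0
Step 3: Tier 3 (salary > 90500): 3 records, sum = 321000 × 1.2 = 385200.0
Step 4: Final sum = 98000.0 + 424600.0 + 385200.0 = 907800.0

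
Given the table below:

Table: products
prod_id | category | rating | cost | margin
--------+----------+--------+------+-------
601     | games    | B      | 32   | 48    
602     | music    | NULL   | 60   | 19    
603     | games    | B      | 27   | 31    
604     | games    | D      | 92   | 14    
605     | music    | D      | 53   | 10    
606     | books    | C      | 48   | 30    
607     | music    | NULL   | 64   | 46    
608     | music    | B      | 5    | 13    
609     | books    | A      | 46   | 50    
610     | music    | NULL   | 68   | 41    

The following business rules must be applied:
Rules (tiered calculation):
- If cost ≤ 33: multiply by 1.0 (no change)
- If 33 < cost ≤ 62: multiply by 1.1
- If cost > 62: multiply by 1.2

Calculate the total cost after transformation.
560.5

Step 1: Tier 1 (cost ≤ 33): 3 records, sum = 64 × 1.0 = 64.0
Step 2: Tier 2 (33 < cost ≤ 62): 4 records, sum = 207 × 1.1 = 227.7
Step 3: Tier 3 (cost > 62): 3 records, sum = 224 × 1.2 = 268.8
Step 4: Final sum = 64.0 + 227.7 + 268.8 = 560.5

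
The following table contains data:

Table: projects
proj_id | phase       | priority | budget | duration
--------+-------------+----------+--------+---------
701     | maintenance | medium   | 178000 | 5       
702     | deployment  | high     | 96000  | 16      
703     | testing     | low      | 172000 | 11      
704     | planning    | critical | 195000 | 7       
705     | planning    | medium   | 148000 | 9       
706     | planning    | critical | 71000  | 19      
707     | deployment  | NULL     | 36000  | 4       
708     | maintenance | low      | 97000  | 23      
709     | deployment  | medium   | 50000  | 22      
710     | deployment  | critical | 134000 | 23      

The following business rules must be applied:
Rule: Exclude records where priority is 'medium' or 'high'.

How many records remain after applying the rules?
6

Step 1: Count records to exclude
  - 3 (medium) + 1 (high) = 4 records
Step 2: Total records: 10
Step 3: Remaining = 10 - 4 = 6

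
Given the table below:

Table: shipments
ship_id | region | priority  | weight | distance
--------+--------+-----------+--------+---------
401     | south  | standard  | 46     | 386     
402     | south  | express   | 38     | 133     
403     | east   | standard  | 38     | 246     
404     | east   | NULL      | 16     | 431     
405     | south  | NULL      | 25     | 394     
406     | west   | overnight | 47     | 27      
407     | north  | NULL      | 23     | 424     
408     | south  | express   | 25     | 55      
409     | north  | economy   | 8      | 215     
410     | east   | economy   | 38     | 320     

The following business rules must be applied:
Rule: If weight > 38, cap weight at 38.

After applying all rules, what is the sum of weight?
287

Step 1: 2 records have weight > 38
Step 2: These records originally summed to 93
Step 3: After capping: 2 × 38 = 76
Step 4: Unaffected records sum: 211
Step 5: Final sum = 76 + 211 = 287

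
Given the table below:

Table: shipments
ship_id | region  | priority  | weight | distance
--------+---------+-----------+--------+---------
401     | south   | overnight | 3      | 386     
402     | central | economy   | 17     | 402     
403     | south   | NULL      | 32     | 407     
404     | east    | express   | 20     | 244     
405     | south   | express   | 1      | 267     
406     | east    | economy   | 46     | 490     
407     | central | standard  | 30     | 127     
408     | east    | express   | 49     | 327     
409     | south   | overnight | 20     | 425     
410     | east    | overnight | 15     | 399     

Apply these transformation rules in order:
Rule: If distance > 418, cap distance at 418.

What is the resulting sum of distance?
3395

Step 1: 2 records have distance > 418
Step 2: These records originally summed to 915
Step 3: After capping: 2 × 418 = 836
Step 4: Unaffected records sum: 2559
Step 5: Final sum = 836 + 2559 = 3395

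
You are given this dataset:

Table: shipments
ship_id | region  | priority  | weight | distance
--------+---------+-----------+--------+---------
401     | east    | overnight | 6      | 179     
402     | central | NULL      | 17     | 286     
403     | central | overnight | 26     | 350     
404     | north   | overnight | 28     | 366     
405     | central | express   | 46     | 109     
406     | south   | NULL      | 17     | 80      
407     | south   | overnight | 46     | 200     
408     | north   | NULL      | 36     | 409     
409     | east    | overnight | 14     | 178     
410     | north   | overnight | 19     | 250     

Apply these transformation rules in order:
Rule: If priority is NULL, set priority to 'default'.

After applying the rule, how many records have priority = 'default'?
3

Step 1: Count records where priority IS NULL
Step 2: Found 3 records with NULL priority
Step 3: These records will have priority set to 'default'
Step 4: Records already having priority = 'default': 0
Step 5: Answer: 3 + 0 = 3 records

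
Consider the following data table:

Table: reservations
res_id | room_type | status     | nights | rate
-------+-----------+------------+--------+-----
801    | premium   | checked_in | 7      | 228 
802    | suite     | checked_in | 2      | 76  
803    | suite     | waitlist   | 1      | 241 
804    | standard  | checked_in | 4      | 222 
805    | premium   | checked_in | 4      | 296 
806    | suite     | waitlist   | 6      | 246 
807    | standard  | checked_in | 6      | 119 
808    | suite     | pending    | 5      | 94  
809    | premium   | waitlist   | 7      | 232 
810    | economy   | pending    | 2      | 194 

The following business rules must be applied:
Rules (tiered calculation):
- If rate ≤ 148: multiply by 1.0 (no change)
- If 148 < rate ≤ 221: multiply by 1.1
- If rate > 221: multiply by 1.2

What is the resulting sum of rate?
2260.4

Step 1: Tier 1 (rate ≤ 148): 3 records, sum = 289 × 1.0 = 289.0
Step 2: Tier 2 (148 < rate ≤ 221): 1 records, sum = 194 × 1.1 = 213.4
Step 3: Tier 3 (rate > 221): 6 records, sum = 1465 × 1.2 = 1758.0
Step 4: Final sum = 289.0 + 213.4 + 1758.0 = 2260.4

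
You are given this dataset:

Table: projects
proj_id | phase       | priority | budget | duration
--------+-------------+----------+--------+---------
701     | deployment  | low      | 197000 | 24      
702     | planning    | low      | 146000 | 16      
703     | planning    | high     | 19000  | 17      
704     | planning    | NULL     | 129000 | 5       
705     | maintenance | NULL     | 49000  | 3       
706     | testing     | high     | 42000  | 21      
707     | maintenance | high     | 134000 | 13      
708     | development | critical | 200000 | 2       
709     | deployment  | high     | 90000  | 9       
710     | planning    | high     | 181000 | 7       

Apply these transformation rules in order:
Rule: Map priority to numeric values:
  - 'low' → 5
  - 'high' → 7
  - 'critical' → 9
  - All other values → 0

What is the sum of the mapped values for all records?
54

Step 1: Apply mapping to each record
Step 2: Count by status:
  'low': 2 records × 5 = 10
  'high': 5 records × 7 = 35
  'critical': 1 records × 9 = 9
Step 3: Sum all mapped values = 54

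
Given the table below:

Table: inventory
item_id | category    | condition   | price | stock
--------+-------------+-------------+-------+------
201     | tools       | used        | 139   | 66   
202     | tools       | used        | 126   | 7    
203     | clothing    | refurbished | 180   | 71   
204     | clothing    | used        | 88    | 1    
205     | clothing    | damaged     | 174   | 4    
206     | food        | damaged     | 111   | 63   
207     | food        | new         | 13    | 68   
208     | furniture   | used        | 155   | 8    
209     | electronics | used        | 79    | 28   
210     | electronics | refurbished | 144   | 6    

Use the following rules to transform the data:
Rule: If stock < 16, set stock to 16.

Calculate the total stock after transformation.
376

Step 1: 5 records have stock < 16
Step 2: These records originally summed to 26
Step 3: After setting to minimum: 5 × 16 = 80
Step 4: Unaffected records sum: 296
Step 5: Final sum = 80 + 296 = 376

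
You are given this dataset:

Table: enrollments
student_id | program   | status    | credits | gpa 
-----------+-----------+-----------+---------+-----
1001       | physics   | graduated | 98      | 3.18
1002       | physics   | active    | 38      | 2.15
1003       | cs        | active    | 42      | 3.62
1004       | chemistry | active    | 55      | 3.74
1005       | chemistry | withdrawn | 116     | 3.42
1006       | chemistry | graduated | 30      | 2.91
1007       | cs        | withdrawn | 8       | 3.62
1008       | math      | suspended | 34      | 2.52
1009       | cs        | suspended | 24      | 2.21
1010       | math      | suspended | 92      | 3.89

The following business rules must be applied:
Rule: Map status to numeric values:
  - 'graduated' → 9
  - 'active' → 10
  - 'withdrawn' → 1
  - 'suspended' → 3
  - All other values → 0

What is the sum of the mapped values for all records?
59

Step 1: Apply mapping to each record
Step 2: Count by status:
  'graduated': 2 records × 9 = 18
  'active': 3 records × 10 = 30
  'withdrawn': 2 records × 1 = 2
  'suspended': 3 records × 3 = 9
Step 3: Sum all mapped values = 59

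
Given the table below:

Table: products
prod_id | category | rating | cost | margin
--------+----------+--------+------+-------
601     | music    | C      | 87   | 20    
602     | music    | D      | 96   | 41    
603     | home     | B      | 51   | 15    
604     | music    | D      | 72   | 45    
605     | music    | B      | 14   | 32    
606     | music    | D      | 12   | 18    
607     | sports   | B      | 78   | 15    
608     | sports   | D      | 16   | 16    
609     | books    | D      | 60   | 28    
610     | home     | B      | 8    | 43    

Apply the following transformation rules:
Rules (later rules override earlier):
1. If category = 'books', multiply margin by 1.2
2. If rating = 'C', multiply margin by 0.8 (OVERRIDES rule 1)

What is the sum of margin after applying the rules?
274.6

Step 1: Rule 2 takes priority for records with rating = 'C'
  - 1 records: 20 × 0.8 = 16.0
Step 2: Rule 1 applies to remaining records with category = 'books'
  - 1 records: 28 × 1.2 = 33.6
Step 3: Other records unchanged: 225
Step 4: Final sum = 16.0 + 33.6 + 225 = 274.6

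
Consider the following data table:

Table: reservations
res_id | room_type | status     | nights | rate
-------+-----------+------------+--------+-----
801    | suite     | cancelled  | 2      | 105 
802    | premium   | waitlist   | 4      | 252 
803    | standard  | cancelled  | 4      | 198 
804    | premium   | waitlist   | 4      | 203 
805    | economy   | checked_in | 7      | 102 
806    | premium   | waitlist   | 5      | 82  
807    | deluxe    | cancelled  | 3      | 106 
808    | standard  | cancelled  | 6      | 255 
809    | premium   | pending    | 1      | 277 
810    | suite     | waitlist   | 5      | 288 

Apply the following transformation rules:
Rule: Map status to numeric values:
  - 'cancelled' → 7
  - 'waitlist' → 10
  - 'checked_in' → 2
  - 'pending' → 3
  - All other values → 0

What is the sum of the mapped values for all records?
73

Step 1: Apply mapping to each record
Step 2: Count by status:
  'cancelled': 4 records × 7 = 28
  'waitlist': 4 records × 10 = 40
  'checked_in': 1 records × 2 = 2
  'pending': 1 records × 3 = 3
Step 3: Sum all mapped values = 73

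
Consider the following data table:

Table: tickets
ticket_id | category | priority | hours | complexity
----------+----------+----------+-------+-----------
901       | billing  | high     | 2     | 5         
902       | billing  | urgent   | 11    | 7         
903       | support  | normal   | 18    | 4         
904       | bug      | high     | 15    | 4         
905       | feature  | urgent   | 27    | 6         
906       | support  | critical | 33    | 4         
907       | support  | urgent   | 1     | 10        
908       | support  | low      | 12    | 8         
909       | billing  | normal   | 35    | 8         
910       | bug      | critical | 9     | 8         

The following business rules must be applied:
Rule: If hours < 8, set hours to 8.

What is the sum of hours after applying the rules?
176

Step 1: 2 records have hours < 8
Step 2: These records originally summed to 3
Step 3: After setting to minimum: 2 × 8 = 16
Step 4: Unaffected records sum: 160
Step 5: Final sum = 16 + 160 = 176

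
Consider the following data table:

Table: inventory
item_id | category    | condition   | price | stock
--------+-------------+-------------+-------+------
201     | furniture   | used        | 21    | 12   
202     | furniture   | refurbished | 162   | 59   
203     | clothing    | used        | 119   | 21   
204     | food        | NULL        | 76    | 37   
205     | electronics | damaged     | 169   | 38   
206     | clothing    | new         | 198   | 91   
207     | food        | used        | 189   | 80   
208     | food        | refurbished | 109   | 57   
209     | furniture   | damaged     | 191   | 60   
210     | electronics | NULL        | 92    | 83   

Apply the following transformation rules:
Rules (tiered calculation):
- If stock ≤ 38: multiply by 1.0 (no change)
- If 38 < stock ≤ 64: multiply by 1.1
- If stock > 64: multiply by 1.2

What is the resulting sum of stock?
606.4

Step 1: Tier 1 (stock ≤ 38): 4 records, sum = 108 × 1.0 = 108.0
Step 2: Tier 2 (38 < stock ≤ 64): 3 records, sum = 176 × 1.1 = 193.6
Step 3: Tier 3 (stock > 64): 3 records, sum = 254 × 1.2 = 304.8
Step 4: Final sum = 108.0 + 193.6 + 304.8 = 606.4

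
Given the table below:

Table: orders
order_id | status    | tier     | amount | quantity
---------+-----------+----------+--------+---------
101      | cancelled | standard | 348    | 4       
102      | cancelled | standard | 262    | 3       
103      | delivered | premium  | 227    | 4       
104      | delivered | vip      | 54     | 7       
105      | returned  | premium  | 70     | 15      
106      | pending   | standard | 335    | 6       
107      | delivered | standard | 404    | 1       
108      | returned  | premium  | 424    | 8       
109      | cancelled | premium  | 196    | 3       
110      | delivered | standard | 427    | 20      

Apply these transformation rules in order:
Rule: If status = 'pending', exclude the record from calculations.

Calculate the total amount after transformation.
2412

Step 1: Identify records where status = 'pending'
Step 2: The excluded records sum to 335
Step 3: Original total amount = 2747
Step 4: Remaining total = 2747 - 335 = 2412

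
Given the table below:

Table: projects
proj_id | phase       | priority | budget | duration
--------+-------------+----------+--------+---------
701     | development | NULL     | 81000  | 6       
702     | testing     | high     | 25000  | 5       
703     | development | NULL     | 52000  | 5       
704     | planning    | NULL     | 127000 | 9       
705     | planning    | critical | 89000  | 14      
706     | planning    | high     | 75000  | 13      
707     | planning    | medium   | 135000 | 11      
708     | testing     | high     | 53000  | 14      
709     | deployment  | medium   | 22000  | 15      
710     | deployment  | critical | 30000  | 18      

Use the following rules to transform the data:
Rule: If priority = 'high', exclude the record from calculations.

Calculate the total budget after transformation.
536000

Step 1: Identify records where priority = 'high'
Step 2: The excluded records sum to 153000
Step 3: Original total budget = 689000
Step 4: Remaining total = 689000 - 153000 = 536000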